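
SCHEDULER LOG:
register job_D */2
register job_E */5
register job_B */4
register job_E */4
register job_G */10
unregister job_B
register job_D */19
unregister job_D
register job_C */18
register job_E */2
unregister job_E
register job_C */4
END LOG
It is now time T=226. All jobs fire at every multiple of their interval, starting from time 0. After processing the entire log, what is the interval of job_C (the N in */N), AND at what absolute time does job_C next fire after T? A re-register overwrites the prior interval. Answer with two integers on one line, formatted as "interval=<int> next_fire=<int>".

Answer: interval=4 next_fire=228

Derivation:
Op 1: register job_D */2 -> active={job_D:*/2}
Op 2: register job_E */5 -> active={job_D:*/2, job_E:*/5}
Op 3: register job_B */4 -> active={job_B:*/4, job_D:*/2, job_E:*/5}
Op 4: register job_E */4 -> active={job_B:*/4, job_D:*/2, job_E:*/4}
Op 5: register job_G */10 -> active={job_B:*/4, job_D:*/2, job_E:*/4, job_G:*/10}
Op 6: unregister job_B -> active={job_D:*/2, job_E:*/4, job_G:*/10}
Op 7: register job_D */19 -> active={job_D:*/19, job_E:*/4, job_G:*/10}
Op 8: unregister job_D -> active={job_E:*/4, job_G:*/10}
Op 9: register job_C */18 -> active={job_C:*/18, job_E:*/4, job_G:*/10}
Op 10: register job_E */2 -> active={job_C:*/18, job_E:*/2, job_G:*/10}
Op 11: unregister job_E -> active={job_C:*/18, job_G:*/10}
Op 12: register job_C */4 -> active={job_C:*/4, job_G:*/10}
Final interval of job_C = 4
Next fire of job_C after T=226: (226//4+1)*4 = 228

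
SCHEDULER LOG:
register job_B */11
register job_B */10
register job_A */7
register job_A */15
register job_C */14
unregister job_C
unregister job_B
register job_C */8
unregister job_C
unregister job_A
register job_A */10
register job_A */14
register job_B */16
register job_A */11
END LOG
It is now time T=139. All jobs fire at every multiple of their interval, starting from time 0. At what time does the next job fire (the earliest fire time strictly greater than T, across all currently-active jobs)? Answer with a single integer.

Answer: 143

Derivation:
Op 1: register job_B */11 -> active={job_B:*/11}
Op 2: register job_B */10 -> active={job_B:*/10}
Op 3: register job_A */7 -> active={job_A:*/7, job_B:*/10}
Op 4: register job_A */15 -> active={job_A:*/15, job_B:*/10}
Op 5: register job_C */14 -> active={job_A:*/15, job_B:*/10, job_C:*/14}
Op 6: unregister job_C -> active={job_A:*/15, job_B:*/10}
Op 7: unregister job_B -> active={job_A:*/15}
Op 8: register job_C */8 -> active={job_A:*/15, job_C:*/8}
Op 9: unregister job_C -> active={job_A:*/15}
Op 10: unregister job_A -> active={}
Op 11: register job_A */10 -> active={job_A:*/10}
Op 12: register job_A */14 -> active={job_A:*/14}
Op 13: register job_B */16 -> active={job_A:*/14, job_B:*/16}
Op 14: register job_A */11 -> active={job_A:*/11, job_B:*/16}
  job_A: interval 11, next fire after T=139 is 143
  job_B: interval 16, next fire after T=139 is 144
Earliest fire time = 143 (job job_A)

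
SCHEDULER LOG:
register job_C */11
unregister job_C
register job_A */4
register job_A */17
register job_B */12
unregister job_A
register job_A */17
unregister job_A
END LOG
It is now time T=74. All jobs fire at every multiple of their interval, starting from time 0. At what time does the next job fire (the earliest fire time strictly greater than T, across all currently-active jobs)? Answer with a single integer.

Op 1: register job_C */11 -> active={job_C:*/11}
Op 2: unregister job_C -> active={}
Op 3: register job_A */4 -> active={job_A:*/4}
Op 4: register job_A */17 -> active={job_A:*/17}
Op 5: register job_B */12 -> active={job_A:*/17, job_B:*/12}
Op 6: unregister job_A -> active={job_B:*/12}
Op 7: register job_A */17 -> active={job_A:*/17, job_B:*/12}
Op 8: unregister job_A -> active={job_B:*/12}
  job_B: interval 12, next fire after T=74 is 84
Earliest fire time = 84 (job job_B)

Answer: 84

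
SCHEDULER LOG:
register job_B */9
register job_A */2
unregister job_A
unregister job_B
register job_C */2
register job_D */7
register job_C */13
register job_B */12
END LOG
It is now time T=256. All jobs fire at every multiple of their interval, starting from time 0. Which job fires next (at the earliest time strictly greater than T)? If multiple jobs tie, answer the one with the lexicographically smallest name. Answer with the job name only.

Answer: job_D

Derivation:
Op 1: register job_B */9 -> active={job_B:*/9}
Op 2: register job_A */2 -> active={job_A:*/2, job_B:*/9}
Op 3: unregister job_A -> active={job_B:*/9}
Op 4: unregister job_B -> active={}
Op 5: register job_C */2 -> active={job_C:*/2}
Op 6: register job_D */7 -> active={job_C:*/2, job_D:*/7}
Op 7: register job_C */13 -> active={job_C:*/13, job_D:*/7}
Op 8: register job_B */12 -> active={job_B:*/12, job_C:*/13, job_D:*/7}
  job_B: interval 12, next fire after T=256 is 264
  job_C: interval 13, next fire after T=256 is 260
  job_D: interval 7, next fire after T=256 is 259
Earliest = 259, winner (lex tiebreak) = job_D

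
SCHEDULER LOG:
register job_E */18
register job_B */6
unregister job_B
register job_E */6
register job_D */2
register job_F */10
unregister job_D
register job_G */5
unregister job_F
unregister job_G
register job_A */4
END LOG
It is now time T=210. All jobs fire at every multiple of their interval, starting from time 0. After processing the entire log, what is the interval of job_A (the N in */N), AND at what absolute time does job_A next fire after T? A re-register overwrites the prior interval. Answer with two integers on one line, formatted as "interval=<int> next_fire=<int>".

Answer: interval=4 next_fire=212

Derivation:
Op 1: register job_E */18 -> active={job_E:*/18}
Op 2: register job_B */6 -> active={job_B:*/6, job_E:*/18}
Op 3: unregister job_B -> active={job_E:*/18}
Op 4: register job_E */6 -> active={job_E:*/6}
Op 5: register job_D */2 -> active={job_D:*/2, job_E:*/6}
Op 6: register job_F */10 -> active={job_D:*/2, job_E:*/6, job_F:*/10}
Op 7: unregister job_D -> active={job_E:*/6, job_F:*/10}
Op 8: register job_G */5 -> active={job_E:*/6, job_F:*/10, job_G:*/5}
Op 9: unregister job_F -> active={job_E:*/6, job_G:*/5}
Op 10: unregister job_G -> active={job_E:*/6}
Op 11: register job_A */4 -> active={job_A:*/4, job_E:*/6}
Final interval of job_A = 4
Next fire of job_A after T=210: (210//4+1)*4 = 212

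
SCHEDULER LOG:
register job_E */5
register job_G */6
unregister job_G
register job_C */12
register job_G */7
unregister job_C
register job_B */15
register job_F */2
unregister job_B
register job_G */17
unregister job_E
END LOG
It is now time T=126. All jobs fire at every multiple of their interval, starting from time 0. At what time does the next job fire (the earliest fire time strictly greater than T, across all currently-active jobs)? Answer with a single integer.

Op 1: register job_E */5 -> active={job_E:*/5}
Op 2: register job_G */6 -> active={job_E:*/5, job_G:*/6}
Op 3: unregister job_G -> active={job_E:*/5}
Op 4: register job_C */12 -> active={job_C:*/12, job_E:*/5}
Op 5: register job_G */7 -> active={job_C:*/12, job_E:*/5, job_G:*/7}
Op 6: unregister job_C -> active={job_E:*/5, job_G:*/7}
Op 7: register job_B */15 -> active={job_B:*/15, job_E:*/5, job_G:*/7}
Op 8: register job_F */2 -> active={job_B:*/15, job_E:*/5, job_F:*/2, job_G:*/7}
Op 9: unregister job_B -> active={job_E:*/5, job_F:*/2, job_G:*/7}
Op 10: register job_G */17 -> active={job_E:*/5, job_F:*/2, job_G:*/17}
Op 11: unregister job_E -> active={job_F:*/2, job_G:*/17}
  job_F: interval 2, next fire after T=126 is 128
  job_G: interval 17, next fire after T=126 is 136
Earliest fire time = 128 (job job_F)

Answer: 128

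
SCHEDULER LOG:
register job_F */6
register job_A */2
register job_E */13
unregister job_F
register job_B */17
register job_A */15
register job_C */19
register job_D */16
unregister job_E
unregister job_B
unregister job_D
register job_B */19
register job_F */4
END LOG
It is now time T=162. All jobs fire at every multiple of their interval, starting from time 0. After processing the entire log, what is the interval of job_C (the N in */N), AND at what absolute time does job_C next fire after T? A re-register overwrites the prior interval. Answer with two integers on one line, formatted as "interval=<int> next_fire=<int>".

Answer: interval=19 next_fire=171

Derivation:
Op 1: register job_F */6 -> active={job_F:*/6}
Op 2: register job_A */2 -> active={job_A:*/2, job_F:*/6}
Op 3: register job_E */13 -> active={job_A:*/2, job_E:*/13, job_F:*/6}
Op 4: unregister job_F -> active={job_A:*/2, job_E:*/13}
Op 5: register job_B */17 -> active={job_A:*/2, job_B:*/17, job_E:*/13}
Op 6: register job_A */15 -> active={job_A:*/15, job_B:*/17, job_E:*/13}
Op 7: register job_C */19 -> active={job_A:*/15, job_B:*/17, job_C:*/19, job_E:*/13}
Op 8: register job_D */16 -> active={job_A:*/15, job_B:*/17, job_C:*/19, job_D:*/16, job_E:*/13}
Op 9: unregister job_E -> active={job_A:*/15, job_B:*/17, job_C:*/19, job_D:*/16}
Op 10: unregister job_B -> active={job_A:*/15, job_C:*/19, job_D:*/16}
Op 11: unregister job_D -> active={job_A:*/15, job_C:*/19}
Op 12: register job_B */19 -> active={job_A:*/15, job_B:*/19, job_C:*/19}
Op 13: register job_F */4 -> active={job_A:*/15, job_B:*/19, job_C:*/19, job_F:*/4}
Final interval of job_C = 19
Next fire of job_C after T=162: (162//19+1)*19 = 171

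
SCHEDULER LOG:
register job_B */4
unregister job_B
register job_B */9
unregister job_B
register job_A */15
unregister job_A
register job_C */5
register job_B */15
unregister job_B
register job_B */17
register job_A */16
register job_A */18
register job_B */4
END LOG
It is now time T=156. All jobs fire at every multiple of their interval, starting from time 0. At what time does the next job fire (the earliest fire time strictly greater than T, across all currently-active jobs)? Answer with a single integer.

Answer: 160

Derivation:
Op 1: register job_B */4 -> active={job_B:*/4}
Op 2: unregister job_B -> active={}
Op 3: register job_B */9 -> active={job_B:*/9}
Op 4: unregister job_B -> active={}
Op 5: register job_A */15 -> active={job_A:*/15}
Op 6: unregister job_A -> active={}
Op 7: register job_C */5 -> active={job_C:*/5}
Op 8: register job_B */15 -> active={job_B:*/15, job_C:*/5}
Op 9: unregister job_B -> active={job_C:*/5}
Op 10: register job_B */17 -> active={job_B:*/17, job_C:*/5}
Op 11: register job_A */16 -> active={job_A:*/16, job_B:*/17, job_C:*/5}
Op 12: register job_A */18 -> active={job_A:*/18, job_B:*/17, job_C:*/5}
Op 13: register job_B */4 -> active={job_A:*/18, job_B:*/4, job_C:*/5}
  job_A: interval 18, next fire after T=156 is 162
  job_B: interval 4, next fire after T=156 is 160
  job_C: interval 5, next fire after T=156 is 160
Earliest fire time = 160 (job job_B)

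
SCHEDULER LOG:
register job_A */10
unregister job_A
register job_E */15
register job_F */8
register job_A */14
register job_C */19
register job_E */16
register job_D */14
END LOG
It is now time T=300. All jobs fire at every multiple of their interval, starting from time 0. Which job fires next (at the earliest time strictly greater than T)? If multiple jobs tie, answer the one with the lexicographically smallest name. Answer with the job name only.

Op 1: register job_A */10 -> active={job_A:*/10}
Op 2: unregister job_A -> active={}
Op 3: register job_E */15 -> active={job_E:*/15}
Op 4: register job_F */8 -> active={job_E:*/15, job_F:*/8}
Op 5: register job_A */14 -> active={job_A:*/14, job_E:*/15, job_F:*/8}
Op 6: register job_C */19 -> active={job_A:*/14, job_C:*/19, job_E:*/15, job_F:*/8}
Op 7: register job_E */16 -> active={job_A:*/14, job_C:*/19, job_E:*/16, job_F:*/8}
Op 8: register job_D */14 -> active={job_A:*/14, job_C:*/19, job_D:*/14, job_E:*/16, job_F:*/8}
  job_A: interval 14, next fire after T=300 is 308
  job_C: interval 19, next fire after T=300 is 304
  job_D: interval 14, next fire after T=300 is 308
  job_E: interval 16, next fire after T=300 is 304
  job_F: interval 8, next fire after T=300 is 304
Earliest = 304, winner (lex tiebreak) = job_C

Answer: job_C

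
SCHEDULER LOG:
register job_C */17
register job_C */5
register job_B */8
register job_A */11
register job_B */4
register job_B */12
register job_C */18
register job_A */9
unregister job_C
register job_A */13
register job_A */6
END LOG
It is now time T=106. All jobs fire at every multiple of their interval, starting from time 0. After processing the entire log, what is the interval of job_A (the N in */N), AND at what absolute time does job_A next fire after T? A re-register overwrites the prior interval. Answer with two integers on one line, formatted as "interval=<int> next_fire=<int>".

Answer: interval=6 next_fire=108

Derivation:
Op 1: register job_C */17 -> active={job_C:*/17}
Op 2: register job_C */5 -> active={job_C:*/5}
Op 3: register job_B */8 -> active={job_B:*/8, job_C:*/5}
Op 4: register job_A */11 -> active={job_A:*/11, job_B:*/8, job_C:*/5}
Op 5: register job_B */4 -> active={job_A:*/11, job_B:*/4, job_C:*/5}
Op 6: register job_B */12 -> active={job_A:*/11, job_B:*/12, job_C:*/5}
Op 7: register job_C */18 -> active={job_A:*/11, job_B:*/12, job_C:*/18}
Op 8: register job_A */9 -> active={job_A:*/9, job_B:*/12, job_C:*/18}
Op 9: unregister job_C -> active={job_A:*/9, job_B:*/12}
Op 10: register job_A */13 -> active={job_A:*/13, job_B:*/12}
Op 11: register job_A */6 -> active={job_A:*/6, job_B:*/12}
Final interval of job_A = 6
Next fire of job_A after T=106: (106//6+1)*6 = 108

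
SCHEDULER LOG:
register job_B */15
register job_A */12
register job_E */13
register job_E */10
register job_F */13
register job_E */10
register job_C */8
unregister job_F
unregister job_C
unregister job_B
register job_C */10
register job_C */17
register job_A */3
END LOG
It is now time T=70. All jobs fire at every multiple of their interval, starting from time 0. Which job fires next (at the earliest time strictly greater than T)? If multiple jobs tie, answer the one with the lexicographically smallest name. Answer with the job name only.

Op 1: register job_B */15 -> active={job_B:*/15}
Op 2: register job_A */12 -> active={job_A:*/12, job_B:*/15}
Op 3: register job_E */13 -> active={job_A:*/12, job_B:*/15, job_E:*/13}
Op 4: register job_E */10 -> active={job_A:*/12, job_B:*/15, job_E:*/10}
Op 5: register job_F */13 -> active={job_A:*/12, job_B:*/15, job_E:*/10, job_F:*/13}
Op 6: register job_E */10 -> active={job_A:*/12, job_B:*/15, job_E:*/10, job_F:*/13}
Op 7: register job_C */8 -> active={job_A:*/12, job_B:*/15, job_C:*/8, job_E:*/10, job_F:*/13}
Op 8: unregister job_F -> active={job_A:*/12, job_B:*/15, job_C:*/8, job_E:*/10}
Op 9: unregister job_C -> active={job_A:*/12, job_B:*/15, job_E:*/10}
Op 10: unregister job_B -> active={job_A:*/12, job_E:*/10}
Op 11: register job_C */10 -> active={job_A:*/12, job_C:*/10, job_E:*/10}
Op 12: register job_C */17 -> active={job_A:*/12, job_C:*/17, job_E:*/10}
Op 13: register job_A */3 -> active={job_A:*/3, job_C:*/17, job_E:*/10}
  job_A: interval 3, next fire after T=70 is 72
  job_C: interval 17, next fire after T=70 is 85
  job_E: interval 10, next fire after T=70 is 80
Earliest = 72, winner (lex tiebreak) = job_A

Answer: job_A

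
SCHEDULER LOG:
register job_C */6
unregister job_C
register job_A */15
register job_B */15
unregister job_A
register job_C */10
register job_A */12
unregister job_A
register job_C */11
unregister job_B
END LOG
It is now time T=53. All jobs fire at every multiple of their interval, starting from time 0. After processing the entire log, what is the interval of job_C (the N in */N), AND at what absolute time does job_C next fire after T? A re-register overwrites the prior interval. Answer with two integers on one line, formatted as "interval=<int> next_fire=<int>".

Answer: interval=11 next_fire=55

Derivation:
Op 1: register job_C */6 -> active={job_C:*/6}
Op 2: unregister job_C -> active={}
Op 3: register job_A */15 -> active={job_A:*/15}
Op 4: register job_B */15 -> active={job_A:*/15, job_B:*/15}
Op 5: unregister job_A -> active={job_B:*/15}
Op 6: register job_C */10 -> active={job_B:*/15, job_C:*/10}
Op 7: register job_A */12 -> active={job_A:*/12, job_B:*/15, job_C:*/10}
Op 8: unregister job_A -> active={job_B:*/15, job_C:*/10}
Op 9: register job_C */11 -> active={job_B:*/15, job_C:*/11}
Op 10: unregister job_B -> active={job_C:*/11}
Final interval of job_C = 11
Next fire of job_C after T=53: (53//11+1)*11 = 55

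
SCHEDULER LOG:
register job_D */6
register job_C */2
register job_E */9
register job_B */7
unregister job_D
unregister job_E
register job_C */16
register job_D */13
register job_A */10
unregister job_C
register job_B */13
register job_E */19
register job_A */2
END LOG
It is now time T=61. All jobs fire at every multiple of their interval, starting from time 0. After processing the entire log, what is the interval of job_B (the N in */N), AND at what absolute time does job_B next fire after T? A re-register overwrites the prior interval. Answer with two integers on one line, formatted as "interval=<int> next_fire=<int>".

Answer: interval=13 next_fire=65

Derivation:
Op 1: register job_D */6 -> active={job_D:*/6}
Op 2: register job_C */2 -> active={job_C:*/2, job_D:*/6}
Op 3: register job_E */9 -> active={job_C:*/2, job_D:*/6, job_E:*/9}
Op 4: register job_B */7 -> active={job_B:*/7, job_C:*/2, job_D:*/6, job_E:*/9}
Op 5: unregister job_D -> active={job_B:*/7, job_C:*/2, job_E:*/9}
Op 6: unregister job_E -> active={job_B:*/7, job_C:*/2}
Op 7: register job_C */16 -> active={job_B:*/7, job_C:*/16}
Op 8: register job_D */13 -> active={job_B:*/7, job_C:*/16, job_D:*/13}
Op 9: register job_A */10 -> active={job_A:*/10, job_B:*/7, job_C:*/16, job_D:*/13}
Op 10: unregister job_C -> active={job_A:*/10, job_B:*/7, job_D:*/13}
Op 11: register job_B */13 -> active={job_A:*/10, job_B:*/13, job_D:*/13}
Op 12: register job_E */19 -> active={job_A:*/10, job_B:*/13, job_D:*/13, job_E:*/19}
Op 13: register job_A */2 -> active={job_A:*/2, job_B:*/13, job_D:*/13, job_E:*/19}
Final interval of job_B = 13
Next fire of job_B after T=61: (61//13+1)*13 = 65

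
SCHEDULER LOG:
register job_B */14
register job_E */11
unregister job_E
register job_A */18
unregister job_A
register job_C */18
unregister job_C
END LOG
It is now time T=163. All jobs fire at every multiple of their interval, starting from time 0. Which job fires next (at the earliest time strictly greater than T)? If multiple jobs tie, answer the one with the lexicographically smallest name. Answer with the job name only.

Op 1: register job_B */14 -> active={job_B:*/14}
Op 2: register job_E */11 -> active={job_B:*/14, job_E:*/11}
Op 3: unregister job_E -> active={job_B:*/14}
Op 4: register job_A */18 -> active={job_A:*/18, job_B:*/14}
Op 5: unregister job_A -> active={job_B:*/14}
Op 6: register job_C */18 -> active={job_B:*/14, job_C:*/18}
Op 7: unregister job_C -> active={job_B:*/14}
  job_B: interval 14, next fire after T=163 is 168
Earliest = 168, winner (lex tiebreak) = job_B

Answer: job_B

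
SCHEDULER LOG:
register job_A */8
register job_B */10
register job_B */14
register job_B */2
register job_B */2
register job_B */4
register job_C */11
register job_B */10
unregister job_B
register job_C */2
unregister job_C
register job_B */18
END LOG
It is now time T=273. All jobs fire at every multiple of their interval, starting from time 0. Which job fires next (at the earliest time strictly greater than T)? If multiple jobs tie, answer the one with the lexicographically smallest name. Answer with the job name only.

Op 1: register job_A */8 -> active={job_A:*/8}
Op 2: register job_B */10 -> active={job_A:*/8, job_B:*/10}
Op 3: register job_B */14 -> active={job_A:*/8, job_B:*/14}
Op 4: register job_B */2 -> active={job_A:*/8, job_B:*/2}
Op 5: register job_B */2 -> active={job_A:*/8, job_B:*/2}
Op 6: register job_B */4 -> active={job_A:*/8, job_B:*/4}
Op 7: register job_C */11 -> active={job_A:*/8, job_B:*/4, job_C:*/11}
Op 8: register job_B */10 -> active={job_A:*/8, job_B:*/10, job_C:*/11}
Op 9: unregister job_B -> active={job_A:*/8, job_C:*/11}
Op 10: register job_C */2 -> active={job_A:*/8, job_C:*/2}
Op 11: unregister job_C -> active={job_A:*/8}
Op 12: register job_B */18 -> active={job_A:*/8, job_B:*/18}
  job_A: interval 8, next fire after T=273 is 280
  job_B: interval 18, next fire after T=273 is 288
Earliest = 280, winner (lex tiebreak) = job_A

Answer: job_A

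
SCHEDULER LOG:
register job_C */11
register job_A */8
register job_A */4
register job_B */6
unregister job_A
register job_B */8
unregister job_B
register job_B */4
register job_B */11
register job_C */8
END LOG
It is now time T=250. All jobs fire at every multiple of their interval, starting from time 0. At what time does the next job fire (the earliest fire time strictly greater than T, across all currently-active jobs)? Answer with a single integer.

Op 1: register job_C */11 -> active={job_C:*/11}
Op 2: register job_A */8 -> active={job_A:*/8, job_C:*/11}
Op 3: register job_A */4 -> active={job_A:*/4, job_C:*/11}
Op 4: register job_B */6 -> active={job_A:*/4, job_B:*/6, job_C:*/11}
Op 5: unregister job_A -> active={job_B:*/6, job_C:*/11}
Op 6: register job_B */8 -> active={job_B:*/8, job_C:*/11}
Op 7: unregister job_B -> active={job_C:*/11}
Op 8: register job_B */4 -> active={job_B:*/4, job_C:*/11}
Op 9: register job_B */11 -> active={job_B:*/11, job_C:*/11}
Op 10: register job_C */8 -> active={job_B:*/11, job_C:*/8}
  job_B: interval 11, next fire after T=250 is 253
  job_C: interval 8, next fire after T=250 is 256
Earliest fire time = 253 (job job_B)

Answer: 253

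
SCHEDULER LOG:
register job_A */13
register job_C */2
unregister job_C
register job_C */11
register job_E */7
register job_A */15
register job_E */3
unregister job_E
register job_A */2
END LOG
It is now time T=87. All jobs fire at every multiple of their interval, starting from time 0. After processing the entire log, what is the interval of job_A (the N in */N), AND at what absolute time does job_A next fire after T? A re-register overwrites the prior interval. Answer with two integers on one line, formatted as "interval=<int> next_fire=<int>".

Answer: interval=2 next_fire=88

Derivation:
Op 1: register job_A */13 -> active={job_A:*/13}
Op 2: register job_C */2 -> active={job_A:*/13, job_C:*/2}
Op 3: unregister job_C -> active={job_A:*/13}
Op 4: register job_C */11 -> active={job_A:*/13, job_C:*/11}
Op 5: register job_E */7 -> active={job_A:*/13, job_C:*/11, job_E:*/7}
Op 6: register job_A */15 -> active={job_A:*/15, job_C:*/11, job_E:*/7}
Op 7: register job_E */3 -> active={job_A:*/15, job_C:*/11, job_E:*/3}
Op 8: unregister job_E -> active={job_A:*/15, job_C:*/11}
Op 9: register job_A */2 -> active={job_A:*/2, job_C:*/11}
Final interval of job_A = 2
Next fire of job_A after T=87: (87//2+1)*2 = 88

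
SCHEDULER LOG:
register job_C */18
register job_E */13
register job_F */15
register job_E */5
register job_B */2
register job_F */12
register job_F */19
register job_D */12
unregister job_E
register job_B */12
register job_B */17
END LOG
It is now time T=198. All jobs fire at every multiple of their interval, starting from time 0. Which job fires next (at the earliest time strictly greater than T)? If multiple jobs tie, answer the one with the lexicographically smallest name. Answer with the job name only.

Op 1: register job_C */18 -> active={job_C:*/18}
Op 2: register job_E */13 -> active={job_C:*/18, job_E:*/13}
Op 3: register job_F */15 -> active={job_C:*/18, job_E:*/13, job_F:*/15}
Op 4: register job_E */5 -> active={job_C:*/18, job_E:*/5, job_F:*/15}
Op 5: register job_B */2 -> active={job_B:*/2, job_C:*/18, job_E:*/5, job_F:*/15}
Op 6: register job_F */12 -> active={job_B:*/2, job_C:*/18, job_E:*/5, job_F:*/12}
Op 7: register job_F */19 -> active={job_B:*/2, job_C:*/18, job_E:*/5, job_F:*/19}
Op 8: register job_D */12 -> active={job_B:*/2, job_C:*/18, job_D:*/12, job_E:*/5, job_F:*/19}
Op 9: unregister job_E -> active={job_B:*/2, job_C:*/18, job_D:*/12, job_F:*/19}
Op 10: register job_B */12 -> active={job_B:*/12, job_C:*/18, job_D:*/12, job_F:*/19}
Op 11: register job_B */17 -> active={job_B:*/17, job_C:*/18, job_D:*/12, job_F:*/19}
  job_B: interval 17, next fire after T=198 is 204
  job_C: interval 18, next fire after T=198 is 216
  job_D: interval 12, next fire after T=198 is 204
  job_F: interval 19, next fire after T=198 is 209
Earliest = 204, winner (lex tiebreak) = job_B

Answer: job_B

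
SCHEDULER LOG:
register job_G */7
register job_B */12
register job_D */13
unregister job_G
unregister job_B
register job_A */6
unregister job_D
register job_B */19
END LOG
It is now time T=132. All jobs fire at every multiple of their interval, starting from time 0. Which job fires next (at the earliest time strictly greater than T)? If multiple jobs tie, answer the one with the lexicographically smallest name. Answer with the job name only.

Op 1: register job_G */7 -> active={job_G:*/7}
Op 2: register job_B */12 -> active={job_B:*/12, job_G:*/7}
Op 3: register job_D */13 -> active={job_B:*/12, job_D:*/13, job_G:*/7}
Op 4: unregister job_G -> active={job_B:*/12, job_D:*/13}
Op 5: unregister job_B -> active={job_D:*/13}
Op 6: register job_A */6 -> active={job_A:*/6, job_D:*/13}
Op 7: unregister job_D -> active={job_A:*/6}
Op 8: register job_B */19 -> active={job_A:*/6, job_B:*/19}
  job_A: interval 6, next fire after T=132 is 138
  job_B: interval 19, next fire after T=132 is 133
Earliest = 133, winner (lex tiebreak) = job_B

Answer: job_B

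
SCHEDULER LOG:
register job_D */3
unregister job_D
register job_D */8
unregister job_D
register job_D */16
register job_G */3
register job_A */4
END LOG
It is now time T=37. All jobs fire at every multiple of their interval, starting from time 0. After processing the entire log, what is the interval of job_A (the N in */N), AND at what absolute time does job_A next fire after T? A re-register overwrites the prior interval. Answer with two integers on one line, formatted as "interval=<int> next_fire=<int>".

Answer: interval=4 next_fire=40

Derivation:
Op 1: register job_D */3 -> active={job_D:*/3}
Op 2: unregister job_D -> active={}
Op 3: register job_D */8 -> active={job_D:*/8}
Op 4: unregister job_D -> active={}
Op 5: register job_D */16 -> active={job_D:*/16}
Op 6: register job_G */3 -> active={job_D:*/16, job_G:*/3}
Op 7: register job_A */4 -> active={job_A:*/4, job_D:*/16, job_G:*/3}
Final interval of job_A = 4
Next fire of job_A after T=37: (37//4+1)*4 = 40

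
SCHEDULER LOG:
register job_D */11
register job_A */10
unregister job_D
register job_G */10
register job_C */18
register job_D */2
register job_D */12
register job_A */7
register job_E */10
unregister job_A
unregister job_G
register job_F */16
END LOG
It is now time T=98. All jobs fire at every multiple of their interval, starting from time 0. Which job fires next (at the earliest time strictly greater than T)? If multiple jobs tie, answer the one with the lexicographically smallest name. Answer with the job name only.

Op 1: register job_D */11 -> active={job_D:*/11}
Op 2: register job_A */10 -> active={job_A:*/10, job_D:*/11}
Op 3: unregister job_D -> active={job_A:*/10}
Op 4: register job_G */10 -> active={job_A:*/10, job_G:*/10}
Op 5: register job_C */18 -> active={job_A:*/10, job_C:*/18, job_G:*/10}
Op 6: register job_D */2 -> active={job_A:*/10, job_C:*/18, job_D:*/2, job_G:*/10}
Op 7: register job_D */12 -> active={job_A:*/10, job_C:*/18, job_D:*/12, job_G:*/10}
Op 8: register job_A */7 -> active={job_A:*/7, job_C:*/18, job_D:*/12, job_G:*/10}
Op 9: register job_E */10 -> active={job_A:*/7, job_C:*/18, job_D:*/12, job_E:*/10, job_G:*/10}
Op 10: unregister job_A -> active={job_C:*/18, job_D:*/12, job_E:*/10, job_G:*/10}
Op 11: unregister job_G -> active={job_C:*/18, job_D:*/12, job_E:*/10}
Op 12: register job_F */16 -> active={job_C:*/18, job_D:*/12, job_E:*/10, job_F:*/16}
  job_C: interval 18, next fire after T=98 is 108
  job_D: interval 12, next fire after T=98 is 108
  job_E: interval 10, next fire after T=98 is 100
  job_F: interval 16, next fire after T=98 is 112
Earliest = 100, winner (lex tiebreak) = job_E

Answer: job_E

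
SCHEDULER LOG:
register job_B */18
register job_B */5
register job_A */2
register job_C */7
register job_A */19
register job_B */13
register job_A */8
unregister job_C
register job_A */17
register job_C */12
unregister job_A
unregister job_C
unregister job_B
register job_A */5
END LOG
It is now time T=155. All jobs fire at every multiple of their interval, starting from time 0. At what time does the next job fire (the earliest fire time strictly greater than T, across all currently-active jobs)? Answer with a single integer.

Answer: 160

Derivation:
Op 1: register job_B */18 -> active={job_B:*/18}
Op 2: register job_B */5 -> active={job_B:*/5}
Op 3: register job_A */2 -> active={job_A:*/2, job_B:*/5}
Op 4: register job_C */7 -> active={job_A:*/2, job_B:*/5, job_C:*/7}
Op 5: register job_A */19 -> active={job_A:*/19, job_B:*/5, job_C:*/7}
Op 6: register job_B */13 -> active={job_A:*/19, job_B:*/13, job_C:*/7}
Op 7: register job_A */8 -> active={job_A:*/8, job_B:*/13, job_C:*/7}
Op 8: unregister job_C -> active={job_A:*/8, job_B:*/13}
Op 9: register job_A */17 -> active={job_A:*/17, job_B:*/13}
Op 10: register job_C */12 -> active={job_A:*/17, job_B:*/13, job_C:*/12}
Op 11: unregister job_A -> active={job_B:*/13, job_C:*/12}
Op 12: unregister job_C -> active={job_B:*/13}
Op 13: unregister job_B -> active={}
Op 14: register job_A */5 -> active={job_A:*/5}
  job_A: interval 5, next fire after T=155 is 160
Earliest fire time = 160 (job job_A)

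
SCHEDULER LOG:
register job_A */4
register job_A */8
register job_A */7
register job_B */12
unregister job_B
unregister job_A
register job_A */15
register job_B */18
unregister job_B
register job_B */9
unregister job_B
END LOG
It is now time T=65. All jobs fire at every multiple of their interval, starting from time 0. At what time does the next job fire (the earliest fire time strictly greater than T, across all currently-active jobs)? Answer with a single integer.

Answer: 75

Derivation:
Op 1: register job_A */4 -> active={job_A:*/4}
Op 2: register job_A */8 -> active={job_A:*/8}
Op 3: register job_A */7 -> active={job_A:*/7}
Op 4: register job_B */12 -> active={job_A:*/7, job_B:*/12}
Op 5: unregister job_B -> active={job_A:*/7}
Op 6: unregister job_A -> active={}
Op 7: register job_A */15 -> active={job_A:*/15}
Op 8: register job_B */18 -> active={job_A:*/15, job_B:*/18}
Op 9: unregister job_B -> active={job_A:*/15}
Op 10: register job_B */9 -> active={job_A:*/15, job_B:*/9}
Op 11: unregister job_B -> active={job_A:*/15}
  job_A: interval 15, next fire after T=65 is 75
Earliest fire time = 75 (job job_A)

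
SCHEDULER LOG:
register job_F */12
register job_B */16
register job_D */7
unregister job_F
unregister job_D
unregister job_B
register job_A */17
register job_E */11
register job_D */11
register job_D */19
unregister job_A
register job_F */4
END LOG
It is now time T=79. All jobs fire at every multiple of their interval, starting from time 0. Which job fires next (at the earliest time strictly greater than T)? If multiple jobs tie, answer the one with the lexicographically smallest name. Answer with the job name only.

Op 1: register job_F */12 -> active={job_F:*/12}
Op 2: register job_B */16 -> active={job_B:*/16, job_F:*/12}
Op 3: register job_D */7 -> active={job_B:*/16, job_D:*/7, job_F:*/12}
Op 4: unregister job_F -> active={job_B:*/16, job_D:*/7}
Op 5: unregister job_D -> active={job_B:*/16}
Op 6: unregister job_B -> active={}
Op 7: register job_A */17 -> active={job_A:*/17}
Op 8: register job_E */11 -> active={job_A:*/17, job_E:*/11}
Op 9: register job_D */11 -> active={job_A:*/17, job_D:*/11, job_E:*/11}
Op 10: register job_D */19 -> active={job_A:*/17, job_D:*/19, job_E:*/11}
Op 11: unregister job_A -> active={job_D:*/19, job_E:*/11}
Op 12: register job_F */4 -> active={job_D:*/19, job_E:*/11, job_F:*/4}
  job_D: interval 19, next fire after T=79 is 95
  job_E: interval 11, next fire after T=79 is 88
  job_F: interval 4, next fire after T=79 is 80
Earliest = 80, winner (lex tiebreak) = job_F

Answer: job_F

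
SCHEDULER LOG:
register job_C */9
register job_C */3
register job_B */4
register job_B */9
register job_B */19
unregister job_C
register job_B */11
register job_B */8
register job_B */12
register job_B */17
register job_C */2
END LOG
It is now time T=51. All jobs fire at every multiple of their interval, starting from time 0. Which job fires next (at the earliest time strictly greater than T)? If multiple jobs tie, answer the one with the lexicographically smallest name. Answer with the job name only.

Answer: job_C

Derivation:
Op 1: register job_C */9 -> active={job_C:*/9}
Op 2: register job_C */3 -> active={job_C:*/3}
Op 3: register job_B */4 -> active={job_B:*/4, job_C:*/3}
Op 4: register job_B */9 -> active={job_B:*/9, job_C:*/3}
Op 5: register job_B */19 -> active={job_B:*/19, job_C:*/3}
Op 6: unregister job_C -> active={job_B:*/19}
Op 7: register job_B */11 -> active={job_B:*/11}
Op 8: register job_B */8 -> active={job_B:*/8}
Op 9: register job_B */12 -> active={job_B:*/12}
Op 10: register job_B */17 -> active={job_B:*/17}
Op 11: register job_C */2 -> active={job_B:*/17, job_C:*/2}
  job_B: interval 17, next fire after T=51 is 68
  job_C: interval 2, next fire after T=51 is 52
Earliest = 52, winner (lex tiebreak) = job_C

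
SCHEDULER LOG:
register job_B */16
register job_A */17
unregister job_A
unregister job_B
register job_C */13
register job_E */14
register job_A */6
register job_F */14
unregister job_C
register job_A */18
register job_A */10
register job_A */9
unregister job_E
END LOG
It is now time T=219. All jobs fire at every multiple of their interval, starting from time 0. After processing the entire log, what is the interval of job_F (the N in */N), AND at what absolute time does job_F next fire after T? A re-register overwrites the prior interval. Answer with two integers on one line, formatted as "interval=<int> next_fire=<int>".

Op 1: register job_B */16 -> active={job_B:*/16}
Op 2: register job_A */17 -> active={job_A:*/17, job_B:*/16}
Op 3: unregister job_A -> active={job_B:*/16}
Op 4: unregister job_B -> active={}
Op 5: register job_C */13 -> active={job_C:*/13}
Op 6: register job_E */14 -> active={job_C:*/13, job_E:*/14}
Op 7: register job_A */6 -> active={job_A:*/6, job_C:*/13, job_E:*/14}
Op 8: register job_F */14 -> active={job_A:*/6, job_C:*/13, job_E:*/14, job_F:*/14}
Op 9: unregister job_C -> active={job_A:*/6, job_E:*/14, job_F:*/14}
Op 10: register job_A */18 -> active={job_A:*/18, job_E:*/14, job_F:*/14}
Op 11: register job_A */10 -> active={job_A:*/10, job_E:*/14, job_F:*/14}
Op 12: register job_A */9 -> active={job_A:*/9, job_E:*/14, job_F:*/14}
Op 13: unregister job_E -> active={job_A:*/9, job_F:*/14}
Final interval of job_F = 14
Next fire of job_F after T=219: (219//14+1)*14 = 224

Answer: interval=14 next_fire=224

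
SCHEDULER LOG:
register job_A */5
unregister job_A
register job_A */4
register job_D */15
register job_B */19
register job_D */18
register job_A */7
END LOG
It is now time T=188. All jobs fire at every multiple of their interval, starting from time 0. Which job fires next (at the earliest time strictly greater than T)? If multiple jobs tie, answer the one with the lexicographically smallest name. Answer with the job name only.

Op 1: register job_A */5 -> active={job_A:*/5}
Op 2: unregister job_A -> active={}
Op 3: register job_A */4 -> active={job_A:*/4}
Op 4: register job_D */15 -> active={job_A:*/4, job_D:*/15}
Op 5: register job_B */19 -> active={job_A:*/4, job_B:*/19, job_D:*/15}
Op 6: register job_D */18 -> active={job_A:*/4, job_B:*/19, job_D:*/18}
Op 7: register job_A */7 -> active={job_A:*/7, job_B:*/19, job_D:*/18}
  job_A: interval 7, next fire after T=188 is 189
  job_B: interval 19, next fire after T=188 is 190
  job_D: interval 18, next fire after T=188 is 198
Earliest = 189, winner (lex tiebreak) = job_A

Answer: job_A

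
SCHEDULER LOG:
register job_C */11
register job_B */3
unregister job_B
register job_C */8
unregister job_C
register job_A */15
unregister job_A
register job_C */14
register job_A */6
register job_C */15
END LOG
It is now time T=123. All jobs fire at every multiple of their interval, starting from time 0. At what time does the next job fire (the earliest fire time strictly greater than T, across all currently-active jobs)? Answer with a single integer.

Answer: 126

Derivation:
Op 1: register job_C */11 -> active={job_C:*/11}
Op 2: register job_B */3 -> active={job_B:*/3, job_C:*/11}
Op 3: unregister job_B -> active={job_C:*/11}
Op 4: register job_C */8 -> active={job_C:*/8}
Op 5: unregister job_C -> active={}
Op 6: register job_A */15 -> active={job_A:*/15}
Op 7: unregister job_A -> active={}
Op 8: register job_C */14 -> active={job_C:*/14}
Op 9: register job_A */6 -> active={job_A:*/6, job_C:*/14}
Op 10: register job_C */15 -> active={job_A:*/6, job_C:*/15}
  job_A: interval 6, next fire after T=123 is 126
  job_C: interval 15, next fire after T=123 is 135
Earliest fire time = 126 (job job_A)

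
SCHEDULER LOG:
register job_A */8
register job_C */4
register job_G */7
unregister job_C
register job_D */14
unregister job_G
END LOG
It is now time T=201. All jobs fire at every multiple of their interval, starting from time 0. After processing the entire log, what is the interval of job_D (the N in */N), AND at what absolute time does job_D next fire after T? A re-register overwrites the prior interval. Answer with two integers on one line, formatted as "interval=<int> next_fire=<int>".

Answer: interval=14 next_fire=210

Derivation:
Op 1: register job_A */8 -> active={job_A:*/8}
Op 2: register job_C */4 -> active={job_A:*/8, job_C:*/4}
Op 3: register job_G */7 -> active={job_A:*/8, job_C:*/4, job_G:*/7}
Op 4: unregister job_C -> active={job_A:*/8, job_G:*/7}
Op 5: register job_D */14 -> active={job_A:*/8, job_D:*/14, job_G:*/7}
Op 6: unregister job_G -> active={job_A:*/8, job_D:*/14}
Final interval of job_D = 14
Next fire of job_D after T=201: (201//14+1)*14 = 210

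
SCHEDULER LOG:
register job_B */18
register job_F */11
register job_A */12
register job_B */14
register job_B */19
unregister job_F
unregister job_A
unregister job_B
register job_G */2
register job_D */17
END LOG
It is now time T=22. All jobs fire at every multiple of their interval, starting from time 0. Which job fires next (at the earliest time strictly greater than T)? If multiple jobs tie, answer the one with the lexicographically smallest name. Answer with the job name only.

Op 1: register job_B */18 -> active={job_B:*/18}
Op 2: register job_F */11 -> active={job_B:*/18, job_F:*/11}
Op 3: register job_A */12 -> active={job_A:*/12, job_B:*/18, job_F:*/11}
Op 4: register job_B */14 -> active={job_A:*/12, job_B:*/14, job_F:*/11}
Op 5: register job_B */19 -> active={job_A:*/12, job_B:*/19, job_F:*/11}
Op 6: unregister job_F -> active={job_A:*/12, job_B:*/19}
Op 7: unregister job_A -> active={job_B:*/19}
Op 8: unregister job_B -> active={}
Op 9: register job_G */2 -> active={job_G:*/2}
Op 10: register job_D */17 -> active={job_D:*/17, job_G:*/2}
  job_D: interval 17, next fire after T=22 is 34
  job_G: interval 2, next fire after T=22 is 24
Earliest = 24, winner (lex tiebreak) = job_G

Answer: job_G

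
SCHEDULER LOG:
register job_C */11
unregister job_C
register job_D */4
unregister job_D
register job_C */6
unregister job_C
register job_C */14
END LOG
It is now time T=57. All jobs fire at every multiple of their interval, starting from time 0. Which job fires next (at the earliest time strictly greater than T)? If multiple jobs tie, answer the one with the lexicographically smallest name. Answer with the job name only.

Op 1: register job_C */11 -> active={job_C:*/11}
Op 2: unregister job_C -> active={}
Op 3: register job_D */4 -> active={job_D:*/4}
Op 4: unregister job_D -> active={}
Op 5: register job_C */6 -> active={job_C:*/6}
Op 6: unregister job_C -> active={}
Op 7: register job_C */14 -> active={job_C:*/14}
  job_C: interval 14, next fire after T=57 is 70
Earliest = 70, winner (lex tiebreak) = job_C

Answer: job_C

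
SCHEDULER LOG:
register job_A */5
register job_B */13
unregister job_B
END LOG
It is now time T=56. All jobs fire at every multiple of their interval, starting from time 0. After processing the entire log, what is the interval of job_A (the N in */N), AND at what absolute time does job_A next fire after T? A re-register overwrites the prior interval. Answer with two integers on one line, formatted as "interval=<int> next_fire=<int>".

Op 1: register job_A */5 -> active={job_A:*/5}
Op 2: register job_B */13 -> active={job_A:*/5, job_B:*/13}
Op 3: unregister job_B -> active={job_A:*/5}
Final interval of job_A = 5
Next fire of job_A after T=56: (56//5+1)*5 = 60

Answer: interval=5 next_fire=60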